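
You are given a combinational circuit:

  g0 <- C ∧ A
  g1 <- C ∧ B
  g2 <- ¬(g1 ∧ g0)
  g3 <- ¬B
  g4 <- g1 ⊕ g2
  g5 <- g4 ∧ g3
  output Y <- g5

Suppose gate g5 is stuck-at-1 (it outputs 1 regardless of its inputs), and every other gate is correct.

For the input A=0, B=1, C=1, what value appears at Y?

1

Propagate with g5 forced: g0=0, g1=1, g2=1, g3=0, g4=0, g5=1 [stuck-at-1].
So Y = 1. (Without the fault it would be 0.)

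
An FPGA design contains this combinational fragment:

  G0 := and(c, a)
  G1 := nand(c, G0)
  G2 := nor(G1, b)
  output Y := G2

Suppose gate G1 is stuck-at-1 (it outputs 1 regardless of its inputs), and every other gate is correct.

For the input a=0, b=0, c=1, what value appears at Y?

Propagate with G1 forced: G0=0, G1=1 [stuck-at-1], G2=0.
So Y = 0. (Same as the fault-free value — the fault is masked on this input.)

0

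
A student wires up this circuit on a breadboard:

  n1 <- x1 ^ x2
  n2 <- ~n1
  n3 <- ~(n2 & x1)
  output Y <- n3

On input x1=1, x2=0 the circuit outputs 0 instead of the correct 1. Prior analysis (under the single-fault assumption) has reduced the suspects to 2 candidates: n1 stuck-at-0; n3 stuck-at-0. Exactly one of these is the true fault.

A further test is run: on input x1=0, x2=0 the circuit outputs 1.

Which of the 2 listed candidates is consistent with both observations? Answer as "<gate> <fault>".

Evaluate each candidate on input x1=0, x2=0:
  n1 stuck-at-0: n1=0 [stuck-at-0], n2=1, n3=1 → 1 — matches
  n3 stuck-at-0: n1=0, n2=1, n3=0 [stuck-at-0] → 0 — eliminated
Only n1 stuck-at-0 reproduces the observed 1.

n1 stuck-at-0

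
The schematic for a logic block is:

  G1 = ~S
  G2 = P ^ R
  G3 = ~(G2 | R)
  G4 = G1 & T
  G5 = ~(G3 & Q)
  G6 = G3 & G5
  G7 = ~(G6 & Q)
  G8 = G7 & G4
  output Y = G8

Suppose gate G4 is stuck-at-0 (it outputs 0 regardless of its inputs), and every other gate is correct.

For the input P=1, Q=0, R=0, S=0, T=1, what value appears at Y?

Propagate with G4 forced: G1=1, G2=1, G3=0, G4=0 [stuck-at-0], G5=1, G6=0, G7=1, G8=0.
So Y = 0. (Without the fault it would be 1.)

0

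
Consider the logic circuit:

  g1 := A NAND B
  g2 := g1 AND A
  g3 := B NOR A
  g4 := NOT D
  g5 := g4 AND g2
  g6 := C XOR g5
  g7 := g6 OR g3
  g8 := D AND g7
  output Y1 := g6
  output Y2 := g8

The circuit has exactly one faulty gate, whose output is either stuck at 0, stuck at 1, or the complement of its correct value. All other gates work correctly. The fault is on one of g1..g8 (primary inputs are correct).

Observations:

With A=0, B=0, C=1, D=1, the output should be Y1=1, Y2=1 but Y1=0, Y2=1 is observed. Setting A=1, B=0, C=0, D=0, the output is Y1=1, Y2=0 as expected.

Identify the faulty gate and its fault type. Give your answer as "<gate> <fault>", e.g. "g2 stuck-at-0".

g5 stuck-at-1

Fault-free values for test 1 (A=0, B=0, C=1, D=1): g1=1, g2=0, g3=1, g4=0, g5=0, g6=1, g7=1, g8=1, giving Y1=1, Y2=1. Observed Y1=0, Y2=1.
Test 1: faults giving observed Y1=0, Y2=1 are {g5 stuck-at-1, g5 inverted output, g6 stuck-at-0, g6 inverted output}.
Test 2 (A=1, B=0, C=0, D=0): fault-free g1=1, g2=1, g3=0, g4=1, g5=1, g6=1, g7=1, g8=0 → Y1=1, Y2=0; observed Y1=1, Y2=0. Eliminates g5 inverted output, g6 stuck-at-0, g6 inverted output.
Only g5 stuck-at-1 is consistent with every test.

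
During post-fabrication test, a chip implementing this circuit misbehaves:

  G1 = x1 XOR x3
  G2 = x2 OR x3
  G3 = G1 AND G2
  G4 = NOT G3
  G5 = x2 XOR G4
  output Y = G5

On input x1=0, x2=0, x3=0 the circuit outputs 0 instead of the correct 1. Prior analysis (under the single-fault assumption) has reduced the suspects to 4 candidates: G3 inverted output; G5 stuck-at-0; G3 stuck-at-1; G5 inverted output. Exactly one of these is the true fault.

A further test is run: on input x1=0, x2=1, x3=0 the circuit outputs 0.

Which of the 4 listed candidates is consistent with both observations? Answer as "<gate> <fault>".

Evaluate each candidate on input x1=0, x2=1, x3=0:
  G3 inverted output: G1=0, G2=1, G3=1 [inverted output], G4=0, G5=1 → 1 — eliminated
  G5 stuck-at-0: G1=0, G2=1, G3=0, G4=1, G5=0 [stuck-at-0] → 0 — matches
  G3 stuck-at-1: G1=0, G2=1, G3=1 [stuck-at-1], G4=0, G5=1 → 1 — eliminated
  G5 inverted output: G1=0, G2=1, G3=0, G4=1, G5=1 [inverted output] → 1 — eliminated
Only G5 stuck-at-0 reproduces the observed 0.

G5 stuck-at-0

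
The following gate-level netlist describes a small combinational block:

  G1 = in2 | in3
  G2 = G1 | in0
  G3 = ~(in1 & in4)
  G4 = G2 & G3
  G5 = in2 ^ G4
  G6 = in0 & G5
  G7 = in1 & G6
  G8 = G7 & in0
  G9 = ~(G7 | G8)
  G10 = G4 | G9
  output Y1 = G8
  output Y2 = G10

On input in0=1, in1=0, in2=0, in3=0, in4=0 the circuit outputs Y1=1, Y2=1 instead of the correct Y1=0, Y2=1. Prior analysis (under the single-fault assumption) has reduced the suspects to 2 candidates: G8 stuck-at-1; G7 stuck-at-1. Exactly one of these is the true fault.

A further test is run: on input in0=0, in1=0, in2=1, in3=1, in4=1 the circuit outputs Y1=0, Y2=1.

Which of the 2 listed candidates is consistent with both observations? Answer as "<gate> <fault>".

G7 stuck-at-1

Evaluate each candidate on input in0=0, in1=0, in2=1, in3=1, in4=1:
  G8 stuck-at-1: G1=1, G2=1, G3=1, G4=1, G5=0, G6=0, G7=0, G8=1 [stuck-at-1], G9=0, G10=1 → Y1=1, Y2=1 — eliminated
  G7 stuck-at-1: G1=1, G2=1, G3=1, G4=1, G5=0, G6=0, G7=1 [stuck-at-1], G8=0, G9=0, G10=1 → Y1=0, Y2=1 — matches
Only G7 stuck-at-1 reproduces the observed Y1=0, Y2=1.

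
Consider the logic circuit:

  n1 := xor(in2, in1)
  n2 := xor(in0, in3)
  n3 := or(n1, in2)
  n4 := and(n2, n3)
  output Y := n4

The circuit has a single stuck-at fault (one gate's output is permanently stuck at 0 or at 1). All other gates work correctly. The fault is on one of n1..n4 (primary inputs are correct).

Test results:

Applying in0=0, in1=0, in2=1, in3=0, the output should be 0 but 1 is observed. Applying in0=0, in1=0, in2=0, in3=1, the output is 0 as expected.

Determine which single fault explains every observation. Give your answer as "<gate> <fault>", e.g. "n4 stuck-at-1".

Fault-free values for test 1 (in0=0, in1=0, in2=1, in3=0): n1=1, n2=0, n3=1, n4=0, giving Y=0. Observed 1.
Test 1: faults giving observed 1 are {n2 stuck-at-1, n4 stuck-at-1}.
Test 2 (in0=0, in1=0, in2=0, in3=1): fault-free n1=0, n2=1, n3=0, n4=0 → 0; observed 0. Eliminates n4 stuck-at-1.
Only n2 stuck-at-1 is consistent with every test.

n2 stuck-at-1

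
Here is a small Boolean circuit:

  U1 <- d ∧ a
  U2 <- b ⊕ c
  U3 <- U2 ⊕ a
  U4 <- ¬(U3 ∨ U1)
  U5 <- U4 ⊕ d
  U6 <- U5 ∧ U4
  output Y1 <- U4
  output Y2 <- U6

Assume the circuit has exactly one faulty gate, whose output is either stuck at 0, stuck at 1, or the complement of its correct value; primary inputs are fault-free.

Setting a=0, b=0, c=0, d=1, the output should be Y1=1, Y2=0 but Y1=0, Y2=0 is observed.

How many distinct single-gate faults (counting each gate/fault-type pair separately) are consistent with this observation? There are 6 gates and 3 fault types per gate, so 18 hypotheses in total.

Fault-free: U1=0, U2=0, U3=0, U4=1, U5=0, U6=0 → Y1=1, Y2=0. Observed Y1=0, Y2=0.
  U1: stuck-at-1, inverted output ✓; others ✗
  U2: stuck-at-1, inverted output ✓; others ✗
  U3: stuck-at-1, inverted output ✓; others ✗
  U4: stuck-at-0, inverted output ✓; others ✗
  U5: none of the 3 fault types match ✗
  U6: none of the 3 fault types match ✗
Consistent faults: {U1 stuck-at-1, U1 inverted output, U2 stuck-at-1, U2 inverted output, U3 stuck-at-1, U3 inverted output, U4 stuck-at-0, U4 inverted output} — 8 in all.

8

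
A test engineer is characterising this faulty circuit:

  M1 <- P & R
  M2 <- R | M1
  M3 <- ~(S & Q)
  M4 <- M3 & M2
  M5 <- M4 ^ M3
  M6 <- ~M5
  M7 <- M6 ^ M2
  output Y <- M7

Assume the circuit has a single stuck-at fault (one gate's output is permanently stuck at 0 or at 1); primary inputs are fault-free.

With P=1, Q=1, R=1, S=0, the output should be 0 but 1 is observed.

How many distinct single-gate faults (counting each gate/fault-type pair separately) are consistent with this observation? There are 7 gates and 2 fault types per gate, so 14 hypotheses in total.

4

Fault-free: M1=1, M2=1, M3=1, M4=1, M5=0, M6=1, M7=0 → 0. Observed 1.
  M1 stuck-at-0: output 0 ✗
  M1 stuck-at-1: output 0 ✗
  M2 stuck-at-0: output 0 ✗
  M2 stuck-at-1: output 0 ✗
  M3 stuck-at-0: output 0 ✗
  M3 stuck-at-1: output 0 ✗
  M4 stuck-at-0: output 1 ✓
  M4 stuck-at-1: output 0 ✗
  M5 stuck-at-0: output 0 ✗
  M5 stuck-at-1: output 1 ✓
  M6 stuck-at-0: output 1 ✓
  M6 stuck-at-1: output 0 ✗
  M7 stuck-at-0: output 0 ✗
  M7 stuck-at-1: output 1 ✓
Consistent faults: {M4 stuck-at-0, M5 stuck-at-1, M6 stuck-at-0, M7 stuck-at-1} — 4 in all.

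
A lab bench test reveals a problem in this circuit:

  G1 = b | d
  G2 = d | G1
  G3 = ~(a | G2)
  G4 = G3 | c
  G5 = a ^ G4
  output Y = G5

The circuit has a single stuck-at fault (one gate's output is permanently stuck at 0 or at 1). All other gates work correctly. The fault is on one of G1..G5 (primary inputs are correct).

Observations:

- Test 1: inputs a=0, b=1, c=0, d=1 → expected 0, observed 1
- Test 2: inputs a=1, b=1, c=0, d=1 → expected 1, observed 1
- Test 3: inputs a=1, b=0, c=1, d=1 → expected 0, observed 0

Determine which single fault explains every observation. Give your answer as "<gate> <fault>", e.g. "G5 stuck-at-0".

Fault-free values for test 1 (a=0, b=1, c=0, d=1): G1=1, G2=1, G3=0, G4=0, G5=0, giving Y=0. Observed 1.
Test 1: faults giving observed 1 are {G2 stuck-at-0, G3 stuck-at-1, G4 stuck-at-1, G5 stuck-at-1}.
Test 2 (a=1, b=1, c=0, d=1): fault-free G1=1, G2=1, G3=0, G4=0, G5=1 → 1; observed 1. Eliminates G3 stuck-at-1, G4 stuck-at-1.
Test 3 (a=1, b=0, c=1, d=1): fault-free G1=1, G2=1, G3=0, G4=1, G5=0 → 0; observed 0. Eliminates G5 stuck-at-1.
Only G2 stuck-at-0 is consistent with every test.

G2 stuck-at-0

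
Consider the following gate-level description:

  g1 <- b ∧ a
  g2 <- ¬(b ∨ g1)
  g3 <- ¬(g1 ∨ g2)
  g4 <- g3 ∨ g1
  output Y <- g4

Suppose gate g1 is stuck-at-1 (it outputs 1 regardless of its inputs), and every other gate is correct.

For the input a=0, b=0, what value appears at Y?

Propagate with g1 forced: g1=1 [stuck-at-1], g2=0, g3=0, g4=1.
So Y = 1. (Without the fault it would be 0.)

1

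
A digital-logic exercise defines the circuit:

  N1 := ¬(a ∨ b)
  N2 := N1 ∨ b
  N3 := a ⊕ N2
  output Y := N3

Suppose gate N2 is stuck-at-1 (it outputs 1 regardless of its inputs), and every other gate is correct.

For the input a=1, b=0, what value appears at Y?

Propagate with N2 forced: N1=0, N2=1 [stuck-at-1], N3=0.
So Y = 0. (Without the fault it would be 1.)

0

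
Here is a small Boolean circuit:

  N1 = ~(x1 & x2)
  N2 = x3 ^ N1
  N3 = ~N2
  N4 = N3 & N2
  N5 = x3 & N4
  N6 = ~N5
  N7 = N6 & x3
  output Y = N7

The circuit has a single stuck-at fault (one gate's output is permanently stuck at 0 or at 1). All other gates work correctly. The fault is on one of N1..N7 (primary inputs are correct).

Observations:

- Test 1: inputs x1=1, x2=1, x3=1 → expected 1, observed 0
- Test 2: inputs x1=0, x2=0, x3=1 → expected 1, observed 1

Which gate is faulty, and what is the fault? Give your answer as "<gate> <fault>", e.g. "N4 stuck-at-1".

Fault-free values for test 1 (x1=1, x2=1, x3=1): N1=0, N2=1, N3=0, N4=0, N5=0, N6=1, N7=1, giving Y=1. Observed 0.
Test 1: faults giving observed 0 are {N3 stuck-at-1, N4 stuck-at-1, N5 stuck-at-1, N6 stuck-at-0, N7 stuck-at-0}.
Test 2 (x1=0, x2=0, x3=1): fault-free N1=1, N2=0, N3=1, N4=0, N5=0, N6=1, N7=1 → 1; observed 1. Eliminates N4 stuck-at-1, N5 stuck-at-1, N6 stuck-at-0, N7 stuck-at-0.
Only N3 stuck-at-1 is consistent with every test.

N3 stuck-at-1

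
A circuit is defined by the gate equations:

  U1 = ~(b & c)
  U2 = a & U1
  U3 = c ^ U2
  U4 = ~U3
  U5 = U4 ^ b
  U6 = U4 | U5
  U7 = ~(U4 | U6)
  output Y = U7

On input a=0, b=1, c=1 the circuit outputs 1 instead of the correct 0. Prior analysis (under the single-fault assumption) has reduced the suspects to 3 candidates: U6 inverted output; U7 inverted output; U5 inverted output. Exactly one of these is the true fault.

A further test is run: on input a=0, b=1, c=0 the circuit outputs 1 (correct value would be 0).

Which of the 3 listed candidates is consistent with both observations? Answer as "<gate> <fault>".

U7 inverted output

Evaluate each candidate on input a=0, b=1, c=0:
  U6 inverted output: U1=1, U2=0, U3=0, U4=1, U5=0, U6=0 [inverted output], U7=0 → 0 — eliminated
  U7 inverted output: U1=1, U2=0, U3=0, U4=1, U5=0, U6=1, U7=1 [inverted output] → 1 — matches
  U5 inverted output: U1=1, U2=0, U3=0, U4=1, U5=1 [inverted output], U6=1, U7=0 → 0 — eliminated
Only U7 inverted output reproduces the observed 1.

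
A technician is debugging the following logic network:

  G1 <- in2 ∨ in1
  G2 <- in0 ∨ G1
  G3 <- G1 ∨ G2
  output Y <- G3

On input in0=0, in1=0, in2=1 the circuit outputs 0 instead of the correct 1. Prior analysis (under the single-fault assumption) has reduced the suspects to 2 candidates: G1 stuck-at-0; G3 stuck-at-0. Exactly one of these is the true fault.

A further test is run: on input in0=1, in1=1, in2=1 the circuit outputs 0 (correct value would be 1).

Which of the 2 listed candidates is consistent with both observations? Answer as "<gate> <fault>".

Evaluate each candidate on input in0=1, in1=1, in2=1:
  G1 stuck-at-0: G1=0 [stuck-at-0], G2=1, G3=1 → 1 — eliminated
  G3 stuck-at-0: G1=1, G2=1, G3=0 [stuck-at-0] → 0 — matches
Only G3 stuck-at-0 reproduces the observed 0.

G3 stuck-at-0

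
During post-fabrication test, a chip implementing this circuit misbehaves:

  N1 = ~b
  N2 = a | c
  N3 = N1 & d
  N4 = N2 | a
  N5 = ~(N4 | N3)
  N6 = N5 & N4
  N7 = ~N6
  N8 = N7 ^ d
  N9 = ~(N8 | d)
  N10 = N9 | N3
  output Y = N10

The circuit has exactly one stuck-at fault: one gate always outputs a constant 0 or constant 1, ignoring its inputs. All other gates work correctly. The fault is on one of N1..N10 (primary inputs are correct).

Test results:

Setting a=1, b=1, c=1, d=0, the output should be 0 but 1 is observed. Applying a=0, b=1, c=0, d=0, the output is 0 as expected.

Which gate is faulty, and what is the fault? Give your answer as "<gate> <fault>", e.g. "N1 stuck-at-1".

N5 stuck-at-1

Fault-free values for test 1 (a=1, b=1, c=1, d=0): N1=0, N2=1, N3=0, N4=1, N5=0, N6=0, N7=1, N8=1, N9=0, N10=0, giving Y=0. Observed 1.
Test 1: faults giving observed 1 are {N3 stuck-at-1, N5 stuck-at-1, N6 stuck-at-1, N7 stuck-at-0, N8 stuck-at-0, N9 stuck-at-1, N10 stuck-at-1}.
Test 2 (a=0, b=1, c=0, d=0): fault-free N1=0, N2=0, N3=0, N4=0, N5=1, N6=0, N7=1, N8=1, N9=0, N10=0 → 0; observed 0. Eliminates N3 stuck-at-1, N6 stuck-at-1, N7 stuck-at-0, N8 stuck-at-0, N9 stuck-at-1, N10 stuck-at-1.
Only N5 stuck-at-1 is consistent with every test.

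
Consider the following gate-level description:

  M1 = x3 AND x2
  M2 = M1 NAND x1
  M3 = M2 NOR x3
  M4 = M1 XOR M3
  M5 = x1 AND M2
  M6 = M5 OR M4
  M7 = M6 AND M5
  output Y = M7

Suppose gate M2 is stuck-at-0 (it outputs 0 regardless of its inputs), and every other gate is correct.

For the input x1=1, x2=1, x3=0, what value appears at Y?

Propagate with M2 forced: M1=0, M2=0 [stuck-at-0], M3=1, M4=1, M5=0, M6=1, M7=0.
So Y = 0. (Without the fault it would be 1.)

0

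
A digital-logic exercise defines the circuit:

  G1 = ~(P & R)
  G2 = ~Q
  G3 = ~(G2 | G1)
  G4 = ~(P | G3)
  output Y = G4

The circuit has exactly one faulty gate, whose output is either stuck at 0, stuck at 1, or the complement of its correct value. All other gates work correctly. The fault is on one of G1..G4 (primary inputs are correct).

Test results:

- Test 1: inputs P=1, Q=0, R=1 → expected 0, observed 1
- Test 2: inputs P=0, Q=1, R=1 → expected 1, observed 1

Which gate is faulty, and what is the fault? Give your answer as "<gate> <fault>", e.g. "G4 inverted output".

Fault-free values for test 1 (P=1, Q=0, R=1): G1=0, G2=1, G3=0, G4=0, giving Y=0. Observed 1.
Test 1: faults giving observed 1 are {G4 stuck-at-1, G4 inverted output}.
Test 2 (P=0, Q=1, R=1): fault-free G1=1, G2=0, G3=0, G4=1 → 1; observed 1. Eliminates G4 inverted output.
Only G4 stuck-at-1 is consistent with every test.

G4 stuck-at-1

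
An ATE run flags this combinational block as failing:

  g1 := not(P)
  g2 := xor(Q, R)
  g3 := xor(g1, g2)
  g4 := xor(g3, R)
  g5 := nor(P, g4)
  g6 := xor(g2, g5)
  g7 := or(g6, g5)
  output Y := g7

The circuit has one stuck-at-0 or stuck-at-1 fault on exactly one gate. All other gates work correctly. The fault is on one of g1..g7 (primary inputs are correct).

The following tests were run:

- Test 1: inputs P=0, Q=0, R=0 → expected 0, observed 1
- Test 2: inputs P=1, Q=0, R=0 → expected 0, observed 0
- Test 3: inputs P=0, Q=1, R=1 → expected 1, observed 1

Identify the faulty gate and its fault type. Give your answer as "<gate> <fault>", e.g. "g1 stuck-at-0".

g4 stuck-at-0

Fault-free values for test 1 (P=0, Q=0, R=0): g1=1, g2=0, g3=1, g4=1, g5=0, g6=0, g7=0, giving Y=0. Observed 1.
Test 1: faults giving observed 1 are {g1 stuck-at-0, g2 stuck-at-1, g3 stuck-at-0, g4 stuck-at-0, g5 stuck-at-1, g6 stuck-at-1, g7 stuck-at-1}.
Test 2 (P=1, Q=0, R=0): fault-free g1=0, g2=0, g3=0, g4=0, g5=0, g6=0, g7=0 → 0; observed 0. Eliminates g2 stuck-at-1, g5 stuck-at-1, g6 stuck-at-1, g7 stuck-at-1.
Test 3 (P=0, Q=1, R=1): fault-free g1=1, g2=0, g3=1, g4=0, g5=1, g6=1, g7=1 → 1; observed 1. Eliminates g1 stuck-at-0, g3 stuck-at-0.
Only g4 stuck-at-0 is consistent with every test.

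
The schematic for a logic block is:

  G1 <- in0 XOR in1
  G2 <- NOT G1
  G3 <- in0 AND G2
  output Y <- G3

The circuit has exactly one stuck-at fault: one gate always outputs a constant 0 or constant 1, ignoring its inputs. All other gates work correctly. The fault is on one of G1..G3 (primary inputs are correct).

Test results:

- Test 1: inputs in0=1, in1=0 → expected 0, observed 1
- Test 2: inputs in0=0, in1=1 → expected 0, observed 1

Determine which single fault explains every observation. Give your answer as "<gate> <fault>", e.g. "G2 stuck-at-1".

Fault-free values for test 1 (in0=1, in1=0): G1=1, G2=0, G3=0, giving Y=0. Observed 1.
Test 1: faults giving observed 1 are {G1 stuck-at-0, G2 stuck-at-1, G3 stuck-at-1}.
Test 2 (in0=0, in1=1): fault-free G1=1, G2=0, G3=0 → 0; observed 1. Eliminates G1 stuck-at-0, G2 stuck-at-1.
Only G3 stuck-at-1 is consistent with every test.

G3 stuck-at-1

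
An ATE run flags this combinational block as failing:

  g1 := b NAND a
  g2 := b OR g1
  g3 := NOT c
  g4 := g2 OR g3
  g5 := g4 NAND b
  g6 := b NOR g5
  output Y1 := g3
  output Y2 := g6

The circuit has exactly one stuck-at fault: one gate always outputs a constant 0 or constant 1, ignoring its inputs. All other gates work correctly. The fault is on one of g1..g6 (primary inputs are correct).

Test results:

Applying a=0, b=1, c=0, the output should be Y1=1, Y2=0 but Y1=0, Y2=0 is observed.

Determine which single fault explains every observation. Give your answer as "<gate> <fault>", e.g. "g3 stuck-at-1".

g3 stuck-at-0

Fault-free values for test 1 (a=0, b=1, c=0): g1=1, g2=1, g3=1, g4=1, g5=0, g6=0, giving Y1=1, Y2=0. Observed Y1=0, Y2=0.
Test 1: faults giving observed Y1=0, Y2=0 are {g3 stuck-at-0}.
Only g3 stuck-at-0 is consistent with every test.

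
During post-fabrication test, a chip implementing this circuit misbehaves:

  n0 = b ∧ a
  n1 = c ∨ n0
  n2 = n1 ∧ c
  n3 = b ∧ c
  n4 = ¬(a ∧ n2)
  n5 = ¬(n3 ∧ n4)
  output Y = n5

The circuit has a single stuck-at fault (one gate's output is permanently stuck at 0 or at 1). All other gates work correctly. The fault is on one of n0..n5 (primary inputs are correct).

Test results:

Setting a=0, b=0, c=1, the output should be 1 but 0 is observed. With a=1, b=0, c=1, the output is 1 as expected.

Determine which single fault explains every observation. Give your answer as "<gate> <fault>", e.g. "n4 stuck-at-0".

n3 stuck-at-1

Fault-free values for test 1 (a=0, b=0, c=1): n0=0, n1=1, n2=1, n3=0, n4=1, n5=1, giving Y=1. Observed 0.
Test 1: faults giving observed 0 are {n3 stuck-at-1, n5 stuck-at-0}.
Test 2 (a=1, b=0, c=1): fault-free n0=0, n1=1, n2=1, n3=0, n4=0, n5=1 → 1; observed 1. Eliminates n5 stuck-at-0.
Only n3 stuck-at-1 is consistent with every test.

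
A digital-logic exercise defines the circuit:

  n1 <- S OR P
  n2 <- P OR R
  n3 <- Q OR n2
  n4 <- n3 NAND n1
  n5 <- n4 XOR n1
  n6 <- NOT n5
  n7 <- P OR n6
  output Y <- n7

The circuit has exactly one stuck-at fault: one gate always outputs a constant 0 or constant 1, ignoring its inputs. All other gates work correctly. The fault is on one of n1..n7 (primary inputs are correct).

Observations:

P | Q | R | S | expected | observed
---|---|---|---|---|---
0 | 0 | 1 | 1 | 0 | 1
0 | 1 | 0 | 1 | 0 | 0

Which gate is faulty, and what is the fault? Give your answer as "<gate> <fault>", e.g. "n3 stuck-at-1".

Fault-free values for test 1 (P=0, Q=0, R=1, S=1): n1=1, n2=1, n3=1, n4=0, n5=1, n6=0, n7=0, giving Y=0. Observed 1.
Test 1: faults giving observed 1 are {n2 stuck-at-0, n3 stuck-at-0, n4 stuck-at-1, n5 stuck-at-0, n6 stuck-at-1, n7 stuck-at-1}.
Test 2 (P=0, Q=1, R=0, S=1): fault-free n1=1, n2=0, n3=1, n4=0, n5=1, n6=0, n7=0 → 0; observed 0. Eliminates n3 stuck-at-0, n4 stuck-at-1, n5 stuck-at-0, n6 stuck-at-1, n7 stuck-at-1.
Only n2 stuck-at-0 is consistent with every test.

n2 stuck-at-0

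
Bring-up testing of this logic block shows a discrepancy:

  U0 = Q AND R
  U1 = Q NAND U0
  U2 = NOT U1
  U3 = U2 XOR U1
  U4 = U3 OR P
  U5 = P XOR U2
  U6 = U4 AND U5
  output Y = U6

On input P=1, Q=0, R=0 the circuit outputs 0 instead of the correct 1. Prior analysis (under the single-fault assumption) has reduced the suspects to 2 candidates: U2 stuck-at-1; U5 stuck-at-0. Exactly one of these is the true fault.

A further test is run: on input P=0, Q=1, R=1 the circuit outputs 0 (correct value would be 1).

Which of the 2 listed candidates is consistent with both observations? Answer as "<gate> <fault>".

Evaluate each candidate on input P=0, Q=1, R=1:
  U2 stuck-at-1: U0=1, U1=0, U2=1 [stuck-at-1], U3=1, U4=1, U5=1, U6=1 → 1 — eliminated
  U5 stuck-at-0: U0=1, U1=0, U2=1, U3=1, U4=1, U5=0 [stuck-at-0], U6=0 → 0 — matches
Only U5 stuck-at-0 reproduces the observed 0.

U5 stuck-at-0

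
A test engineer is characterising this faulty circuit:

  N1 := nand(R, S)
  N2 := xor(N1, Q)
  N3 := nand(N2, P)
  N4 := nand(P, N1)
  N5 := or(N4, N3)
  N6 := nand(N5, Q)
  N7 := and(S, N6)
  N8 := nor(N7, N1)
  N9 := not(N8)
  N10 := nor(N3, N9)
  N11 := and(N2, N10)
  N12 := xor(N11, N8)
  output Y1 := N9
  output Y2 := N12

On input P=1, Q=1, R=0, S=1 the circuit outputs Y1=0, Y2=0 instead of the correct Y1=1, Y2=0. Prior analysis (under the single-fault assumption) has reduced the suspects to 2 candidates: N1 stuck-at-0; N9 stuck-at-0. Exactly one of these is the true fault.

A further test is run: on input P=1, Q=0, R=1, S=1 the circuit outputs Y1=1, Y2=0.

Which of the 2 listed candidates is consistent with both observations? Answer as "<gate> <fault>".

Evaluate each candidate on input P=1, Q=0, R=1, S=1:
  N1 stuck-at-0: N1=0 [stuck-at-0], N2=0, N3=1, N4=1, N5=1, N6=1, N7=1, N8=0, N9=1, N10=0, N11=0, N12=0 → Y1=1, Y2=0 — matches
  N9 stuck-at-0: N1=0, N2=0, N3=1, N4=1, N5=1, N6=1, N7=1, N8=0, N9=0 [stuck-at-0], N10=0, N11=0, N12=0 → Y1=0, Y2=0 — eliminated
Only N1 stuck-at-0 reproduces the observed Y1=1, Y2=0.

N1 stuck-at-0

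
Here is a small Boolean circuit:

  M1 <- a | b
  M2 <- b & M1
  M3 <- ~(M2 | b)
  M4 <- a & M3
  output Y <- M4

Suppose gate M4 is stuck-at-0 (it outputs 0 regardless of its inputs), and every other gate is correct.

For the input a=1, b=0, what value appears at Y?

0

Propagate with M4 forced: M1=1, M2=0, M3=1, M4=0 [stuck-at-0].
So Y = 0. (Without the fault it would be 1.)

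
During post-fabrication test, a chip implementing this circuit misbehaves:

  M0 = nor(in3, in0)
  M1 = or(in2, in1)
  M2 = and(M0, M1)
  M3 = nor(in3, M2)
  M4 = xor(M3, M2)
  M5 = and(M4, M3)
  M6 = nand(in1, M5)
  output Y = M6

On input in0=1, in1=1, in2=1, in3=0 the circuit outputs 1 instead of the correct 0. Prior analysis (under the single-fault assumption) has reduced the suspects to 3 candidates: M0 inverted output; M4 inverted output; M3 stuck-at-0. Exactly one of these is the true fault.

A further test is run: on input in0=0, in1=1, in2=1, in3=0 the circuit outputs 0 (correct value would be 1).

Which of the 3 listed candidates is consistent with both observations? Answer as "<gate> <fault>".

Evaluate each candidate on input in0=0, in1=1, in2=1, in3=0:
  M0 inverted output: M0=0 [inverted output], M1=1, M2=0, M3=1, M4=1, M5=1, M6=0 → 0 — matches
  M4 inverted output: M0=1, M1=1, M2=1, M3=0, M4=0 [inverted output], M5=0, M6=1 → 1 — eliminated
  M3 stuck-at-0: M0=1, M1=1, M2=1, M3=0 [stuck-at-0], M4=1, M5=0, M6=1 → 1 — eliminated
Only M0 inverted output reproduces the observed 0.

M0 inverted output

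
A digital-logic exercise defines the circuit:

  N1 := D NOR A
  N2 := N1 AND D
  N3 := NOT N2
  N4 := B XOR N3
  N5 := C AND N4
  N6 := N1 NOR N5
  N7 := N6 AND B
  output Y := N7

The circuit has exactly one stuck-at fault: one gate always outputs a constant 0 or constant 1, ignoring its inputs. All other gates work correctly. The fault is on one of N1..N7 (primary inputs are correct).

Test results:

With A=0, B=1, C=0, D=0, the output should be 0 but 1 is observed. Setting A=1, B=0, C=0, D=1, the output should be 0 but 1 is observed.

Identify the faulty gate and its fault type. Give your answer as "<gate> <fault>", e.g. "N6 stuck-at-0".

Fault-free values for test 1 (A=0, B=1, C=0, D=0): N1=1, N2=0, N3=1, N4=0, N5=0, N6=0, N7=0, giving Y=0. Observed 1.
Test 1: faults giving observed 1 are {N1 stuck-at-0, N6 stuck-at-1, N7 stuck-at-1}.
Test 2 (A=1, B=0, C=0, D=1): fault-free N1=0, N2=0, N3=1, N4=1, N5=0, N6=1, N7=0 → 0; observed 1. Eliminates N1 stuck-at-0, N6 stuck-at-1.
Only N7 stuck-at-1 is consistent with every test.

N7 stuck-at-1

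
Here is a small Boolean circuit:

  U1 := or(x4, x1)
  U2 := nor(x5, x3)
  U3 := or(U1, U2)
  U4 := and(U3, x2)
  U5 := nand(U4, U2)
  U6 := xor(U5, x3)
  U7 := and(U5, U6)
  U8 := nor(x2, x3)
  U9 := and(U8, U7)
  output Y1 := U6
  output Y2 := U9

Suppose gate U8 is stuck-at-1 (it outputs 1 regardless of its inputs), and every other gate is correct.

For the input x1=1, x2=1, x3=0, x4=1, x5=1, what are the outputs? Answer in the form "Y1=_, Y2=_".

Propagate with U8 forced: U1=1, U2=0, U3=1, U4=1, U5=1, U6=1, U7=1, U8=1 [stuck-at-1], U9=1.
So the outputs are Y1=1, Y2=1. (Without the fault they would be Y1=1, Y2=0.)

Y1=1, Y2=1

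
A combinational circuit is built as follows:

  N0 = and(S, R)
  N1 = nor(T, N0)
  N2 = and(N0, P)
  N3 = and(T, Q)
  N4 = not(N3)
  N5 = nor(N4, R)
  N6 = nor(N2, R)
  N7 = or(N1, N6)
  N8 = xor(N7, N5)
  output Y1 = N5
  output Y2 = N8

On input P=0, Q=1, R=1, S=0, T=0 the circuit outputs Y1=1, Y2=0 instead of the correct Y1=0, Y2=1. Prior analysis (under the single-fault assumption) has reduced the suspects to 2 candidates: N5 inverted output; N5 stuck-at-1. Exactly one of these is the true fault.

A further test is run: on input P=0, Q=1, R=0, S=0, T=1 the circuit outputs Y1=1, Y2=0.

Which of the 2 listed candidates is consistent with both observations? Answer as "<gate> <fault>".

Evaluate each candidate on input P=0, Q=1, R=0, S=0, T=1:
  N5 inverted output: N0=0, N1=0, N2=0, N3=1, N4=0, N5=0 [inverted output], N6=1, N7=1, N8=1 → Y1=0, Y2=1 — eliminated
  N5 stuck-at-1: N0=0, N1=0, N2=0, N3=1, N4=0, N5=1 [stuck-at-1], N6=1, N7=1, N8=0 → Y1=1, Y2=0 — matches
Only N5 stuck-at-1 reproduces the observed Y1=1, Y2=0.

N5 stuck-at-1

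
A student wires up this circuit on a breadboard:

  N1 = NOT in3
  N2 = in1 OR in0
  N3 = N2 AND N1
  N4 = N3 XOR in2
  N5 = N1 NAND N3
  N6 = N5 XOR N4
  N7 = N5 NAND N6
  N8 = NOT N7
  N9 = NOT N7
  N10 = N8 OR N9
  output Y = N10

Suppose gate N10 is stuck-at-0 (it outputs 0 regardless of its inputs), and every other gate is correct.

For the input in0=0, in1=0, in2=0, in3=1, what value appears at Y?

0

Propagate with N10 forced: N1=0, N2=0, N3=0, N4=0, N5=1, N6=1, N7=0, N8=1, N9=1, N10=0 [stuck-at-0].
So Y = 0. (Without the fault it would be 1.)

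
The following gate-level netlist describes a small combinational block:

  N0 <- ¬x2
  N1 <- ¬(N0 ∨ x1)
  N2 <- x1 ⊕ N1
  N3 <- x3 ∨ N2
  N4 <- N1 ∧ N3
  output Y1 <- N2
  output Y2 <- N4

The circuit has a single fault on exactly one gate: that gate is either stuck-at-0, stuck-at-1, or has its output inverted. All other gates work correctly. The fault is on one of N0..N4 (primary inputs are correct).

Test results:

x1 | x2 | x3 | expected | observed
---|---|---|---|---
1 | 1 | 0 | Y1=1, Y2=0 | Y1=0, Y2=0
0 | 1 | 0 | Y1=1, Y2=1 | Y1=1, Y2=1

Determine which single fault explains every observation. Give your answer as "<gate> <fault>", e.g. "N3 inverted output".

Fault-free values for test 1 (x1=1, x2=1, x3=0): N0=0, N1=0, N2=1, N3=1, N4=0, giving Y1=1, Y2=0. Observed Y1=0, Y2=0.
Test 1: faults giving observed Y1=0, Y2=0 are {N1 stuck-at-1, N1 inverted output, N2 stuck-at-0, N2 inverted output}.
Test 2 (x1=0, x2=1, x3=0): fault-free N0=0, N1=1, N2=1, N3=1, N4=1 → Y1=1, Y2=1; observed Y1=1, Y2=1. Eliminates N1 inverted output, N2 stuck-at-0, N2 inverted output.
Only N1 stuck-at-1 is consistent with every test.

N1 stuck-at-1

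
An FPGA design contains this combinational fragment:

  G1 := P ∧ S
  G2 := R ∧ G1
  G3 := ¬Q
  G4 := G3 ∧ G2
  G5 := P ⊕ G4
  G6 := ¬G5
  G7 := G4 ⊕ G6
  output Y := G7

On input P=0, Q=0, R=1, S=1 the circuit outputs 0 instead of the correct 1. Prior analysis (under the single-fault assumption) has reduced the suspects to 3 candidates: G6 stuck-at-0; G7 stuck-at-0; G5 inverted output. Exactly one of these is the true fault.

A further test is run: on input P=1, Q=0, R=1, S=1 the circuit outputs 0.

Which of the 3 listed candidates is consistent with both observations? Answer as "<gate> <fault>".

G7 stuck-at-0

Evaluate each candidate on input P=1, Q=0, R=1, S=1:
  G6 stuck-at-0: G1=1, G2=1, G3=1, G4=1, G5=0, G6=0 [stuck-at-0], G7=1 → 1 — eliminated
  G7 stuck-at-0: G1=1, G2=1, G3=1, G4=1, G5=0, G6=1, G7=0 [stuck-at-0] → 0 — matches
  G5 inverted output: G1=1, G2=1, G3=1, G4=1, G5=1 [inverted output], G6=0, G7=1 → 1 — eliminated
Only G7 stuck-at-0 reproduces the observed 0.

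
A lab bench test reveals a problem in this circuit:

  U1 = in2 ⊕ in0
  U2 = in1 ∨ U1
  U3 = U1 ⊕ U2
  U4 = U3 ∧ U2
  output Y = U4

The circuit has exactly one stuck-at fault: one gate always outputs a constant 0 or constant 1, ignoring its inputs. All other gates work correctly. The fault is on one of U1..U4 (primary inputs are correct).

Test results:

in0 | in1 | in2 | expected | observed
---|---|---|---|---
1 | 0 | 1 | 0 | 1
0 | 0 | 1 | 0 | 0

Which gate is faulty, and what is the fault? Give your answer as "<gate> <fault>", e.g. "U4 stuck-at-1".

Fault-free values for test 1 (in0=1, in1=0, in2=1): U1=0, U2=0, U3=0, U4=0, giving Y=0. Observed 1.
Test 1: faults giving observed 1 are {U2 stuck-at-1, U4 stuck-at-1}.
Test 2 (in0=0, in1=0, in2=1): fault-free U1=1, U2=1, U3=0, U4=0 → 0; observed 0. Eliminates U4 stuck-at-1.
Only U2 stuck-at-1 is consistent with every test.

U2 stuck-at-1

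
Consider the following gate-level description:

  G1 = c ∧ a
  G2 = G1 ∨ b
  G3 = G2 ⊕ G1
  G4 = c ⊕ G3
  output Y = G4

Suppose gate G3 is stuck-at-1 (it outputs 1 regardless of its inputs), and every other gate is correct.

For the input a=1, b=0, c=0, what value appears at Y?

1

Propagate with G3 forced: G1=0, G2=0, G3=1 [stuck-at-1], G4=1.
So Y = 1. (Without the fault it would be 0.)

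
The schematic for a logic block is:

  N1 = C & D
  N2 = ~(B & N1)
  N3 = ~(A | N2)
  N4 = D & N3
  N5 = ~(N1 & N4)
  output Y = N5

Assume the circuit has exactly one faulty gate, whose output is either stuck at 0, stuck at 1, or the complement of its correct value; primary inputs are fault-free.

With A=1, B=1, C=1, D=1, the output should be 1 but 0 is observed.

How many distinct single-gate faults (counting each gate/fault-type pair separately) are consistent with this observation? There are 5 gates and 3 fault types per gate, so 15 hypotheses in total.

Fault-free: N1=1, N2=0, N3=0, N4=0, N5=1 → 1. Observed 0.
  N1: none of the 3 fault types match ✗
  N2: none of the 3 fault types match ✗
  N3: stuck-at-1, inverted output ✓; others ✗
  N4: stuck-at-1, inverted output ✓; others ✗
  N5: stuck-at-0, inverted output ✓; others ✗
Consistent faults: {N3 stuck-at-1, N3 inverted output, N4 stuck-at-1, N4 inverted output, N5 stuck-at-0, N5 inverted output} — 6 in all.

6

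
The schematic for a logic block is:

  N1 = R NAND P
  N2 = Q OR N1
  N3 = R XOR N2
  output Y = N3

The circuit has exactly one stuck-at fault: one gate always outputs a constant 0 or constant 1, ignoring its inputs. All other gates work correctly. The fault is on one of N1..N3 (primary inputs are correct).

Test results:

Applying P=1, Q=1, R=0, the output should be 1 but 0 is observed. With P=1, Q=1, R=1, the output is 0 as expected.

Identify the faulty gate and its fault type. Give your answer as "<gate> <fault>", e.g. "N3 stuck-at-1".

Fault-free values for test 1 (P=1, Q=1, R=0): N1=1, N2=1, N3=1, giving Y=1. Observed 0.
Test 1: faults giving observed 0 are {N2 stuck-at-0, N3 stuck-at-0}.
Test 2 (P=1, Q=1, R=1): fault-free N1=0, N2=1, N3=0 → 0; observed 0. Eliminates N2 stuck-at-0.
Only N3 stuck-at-0 is consistent with every test.

N3 stuck-at-0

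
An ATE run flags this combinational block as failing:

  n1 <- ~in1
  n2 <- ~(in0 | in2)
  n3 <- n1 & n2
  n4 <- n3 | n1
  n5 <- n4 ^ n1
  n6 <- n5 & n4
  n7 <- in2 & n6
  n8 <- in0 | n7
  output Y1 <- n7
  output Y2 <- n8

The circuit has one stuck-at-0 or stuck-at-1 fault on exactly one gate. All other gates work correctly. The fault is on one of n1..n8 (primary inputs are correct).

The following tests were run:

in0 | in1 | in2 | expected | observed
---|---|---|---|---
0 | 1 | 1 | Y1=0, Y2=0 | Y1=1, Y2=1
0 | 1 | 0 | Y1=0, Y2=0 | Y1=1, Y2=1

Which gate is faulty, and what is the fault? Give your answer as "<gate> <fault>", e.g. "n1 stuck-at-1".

Fault-free values for test 1 (in0=0, in1=1, in2=1): n1=0, n2=0, n3=0, n4=0, n5=0, n6=0, n7=0, n8=0, giving Y1=0, Y2=0. Observed Y1=1, Y2=1.
Test 1: faults giving observed Y1=1, Y2=1 are {n3 stuck-at-1, n4 stuck-at-1, n6 stuck-at-1, n7 stuck-at-1}.
Test 2 (in0=0, in1=1, in2=0): fault-free n1=0, n2=1, n3=0, n4=0, n5=0, n6=0, n7=0, n8=0 → Y1=0, Y2=0; observed Y1=1, Y2=1. Eliminates n3 stuck-at-1, n4 stuck-at-1, n6 stuck-at-1.
Only n7 stuck-at-1 is consistent with every test.

n7 stuck-at-1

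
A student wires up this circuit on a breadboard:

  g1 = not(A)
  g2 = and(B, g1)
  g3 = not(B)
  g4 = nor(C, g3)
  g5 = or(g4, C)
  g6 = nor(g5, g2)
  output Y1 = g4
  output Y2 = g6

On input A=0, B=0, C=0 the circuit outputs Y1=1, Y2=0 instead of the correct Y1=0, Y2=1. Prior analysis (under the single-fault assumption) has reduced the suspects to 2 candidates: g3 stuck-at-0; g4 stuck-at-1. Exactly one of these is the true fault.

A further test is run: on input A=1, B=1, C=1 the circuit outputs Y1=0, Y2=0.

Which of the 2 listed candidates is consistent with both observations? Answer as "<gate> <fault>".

g3 stuck-at-0

Evaluate each candidate on input A=1, B=1, C=1:
  g3 stuck-at-0: g1=0, g2=0, g3=0 [stuck-at-0], g4=0, g5=1, g6=0 → Y1=0, Y2=0 — matches
  g4 stuck-at-1: g1=0, g2=0, g3=0, g4=1 [stuck-at-1], g5=1, g6=0 → Y1=1, Y2=0 — eliminated
Only g3 stuck-at-0 reproduces the observed Y1=0, Y2=0.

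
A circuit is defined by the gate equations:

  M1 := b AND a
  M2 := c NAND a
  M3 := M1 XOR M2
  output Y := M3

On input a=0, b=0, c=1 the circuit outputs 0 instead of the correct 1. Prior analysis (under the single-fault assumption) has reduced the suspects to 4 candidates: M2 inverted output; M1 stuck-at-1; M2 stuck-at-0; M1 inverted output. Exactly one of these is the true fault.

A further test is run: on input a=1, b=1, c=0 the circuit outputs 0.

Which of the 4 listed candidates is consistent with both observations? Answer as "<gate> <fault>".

M1 stuck-at-1

Evaluate each candidate on input a=1, b=1, c=0:
  M2 inverted output: M1=1, M2=0 [inverted output], M3=1 → 1 — eliminated
  M1 stuck-at-1: M1=1 [stuck-at-1], M2=1, M3=0 → 0 — matches
  M2 stuck-at-0: M1=1, M2=0 [stuck-at-0], M3=1 → 1 — eliminated
  M1 inverted output: M1=0 [inverted output], M2=1, M3=1 → 1 — eliminated
Only M1 stuck-at-1 reproduces the observed 0.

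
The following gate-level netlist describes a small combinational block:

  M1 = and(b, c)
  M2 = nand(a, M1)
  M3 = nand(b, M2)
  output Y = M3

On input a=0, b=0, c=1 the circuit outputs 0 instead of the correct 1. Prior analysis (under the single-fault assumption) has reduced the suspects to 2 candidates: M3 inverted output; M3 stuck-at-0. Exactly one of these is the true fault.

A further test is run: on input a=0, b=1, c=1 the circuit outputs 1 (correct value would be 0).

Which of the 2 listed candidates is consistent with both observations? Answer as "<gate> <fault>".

M3 inverted output

Evaluate each candidate on input a=0, b=1, c=1:
  M3 inverted output: M1=1, M2=1, M3=1 [inverted output] → 1 — matches
  M3 stuck-at-0: M1=1, M2=1, M3=0 [stuck-at-0] → 0 — eliminated
Only M3 inverted output reproduces the observed 1.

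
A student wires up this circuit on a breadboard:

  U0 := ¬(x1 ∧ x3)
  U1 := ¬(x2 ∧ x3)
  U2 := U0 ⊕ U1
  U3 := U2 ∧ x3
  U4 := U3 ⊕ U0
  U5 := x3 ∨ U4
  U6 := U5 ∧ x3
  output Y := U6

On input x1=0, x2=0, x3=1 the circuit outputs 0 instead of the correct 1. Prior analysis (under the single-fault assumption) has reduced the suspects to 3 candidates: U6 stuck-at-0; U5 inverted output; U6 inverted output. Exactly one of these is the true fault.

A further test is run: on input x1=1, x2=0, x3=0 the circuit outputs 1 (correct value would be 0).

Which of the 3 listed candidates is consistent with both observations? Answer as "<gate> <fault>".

U6 inverted output

Evaluate each candidate on input x1=1, x2=0, x3=0:
  U6 stuck-at-0: U0=1, U1=1, U2=0, U3=0, U4=1, U5=1, U6=0 [stuck-at-0] → 0 — eliminated
  U5 inverted output: U0=1, U1=1, U2=0, U3=0, U4=1, U5=0 [inverted output], U6=0 → 0 — eliminated
  U6 inverted output: U0=1, U1=1, U2=0, U3=0, U4=1, U5=1, U6=1 [inverted output] → 1 — matches
Only U6 inverted output reproduces the observed 1.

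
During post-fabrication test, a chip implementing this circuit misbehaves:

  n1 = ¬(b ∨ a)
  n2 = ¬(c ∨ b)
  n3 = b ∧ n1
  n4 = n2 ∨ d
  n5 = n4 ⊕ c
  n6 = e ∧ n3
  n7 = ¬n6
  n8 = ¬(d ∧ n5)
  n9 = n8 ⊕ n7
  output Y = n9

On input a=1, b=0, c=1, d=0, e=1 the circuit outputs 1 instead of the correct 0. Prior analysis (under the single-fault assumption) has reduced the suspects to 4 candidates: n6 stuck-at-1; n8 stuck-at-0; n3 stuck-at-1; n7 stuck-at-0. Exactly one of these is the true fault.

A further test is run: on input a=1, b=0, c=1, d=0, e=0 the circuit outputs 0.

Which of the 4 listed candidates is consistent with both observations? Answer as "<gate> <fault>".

n3 stuck-at-1

Evaluate each candidate on input a=1, b=0, c=1, d=0, e=0:
  n6 stuck-at-1: n1=0, n2=0, n3=0, n4=0, n5=1, n6=1 [stuck-at-1], n7=0, n8=1, n9=1 → 1 — eliminated
  n8 stuck-at-0: n1=0, n2=0, n3=0, n4=0, n5=1, n6=0, n7=1, n8=0 [stuck-at-0], n9=1 → 1 — eliminated
  n3 stuck-at-1: n1=0, n2=0, n3=1 [stuck-at-1], n4=0, n5=1, n6=0, n7=1, n8=1, n9=0 → 0 — matches
  n7 stuck-at-0: n1=0, n2=0, n3=0, n4=0, n5=1, n6=0, n7=0 [stuck-at-0], n8=1, n9=1 → 1 — eliminated
Only n3 stuck-at-1 reproduces the observed 0.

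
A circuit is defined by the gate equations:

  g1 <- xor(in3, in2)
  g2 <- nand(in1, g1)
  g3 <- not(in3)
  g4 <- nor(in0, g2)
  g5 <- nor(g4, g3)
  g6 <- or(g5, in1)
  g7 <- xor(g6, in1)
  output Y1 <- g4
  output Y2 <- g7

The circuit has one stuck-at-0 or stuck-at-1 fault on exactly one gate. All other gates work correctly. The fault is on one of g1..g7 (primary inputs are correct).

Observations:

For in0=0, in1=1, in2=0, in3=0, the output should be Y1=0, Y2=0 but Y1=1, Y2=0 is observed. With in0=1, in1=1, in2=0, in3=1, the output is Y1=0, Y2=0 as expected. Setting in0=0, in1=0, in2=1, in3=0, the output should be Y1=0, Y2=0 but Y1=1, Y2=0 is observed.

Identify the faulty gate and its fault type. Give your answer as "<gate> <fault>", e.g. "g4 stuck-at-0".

Fault-free values for test 1 (in0=0, in1=1, in2=0, in3=0): g1=0, g2=1, g3=1, g4=0, g5=0, g6=1, g7=0, giving Y1=0, Y2=0. Observed Y1=1, Y2=0.
Test 1: faults giving observed Y1=1, Y2=0 are {g1 stuck-at-1, g2 stuck-at-0, g4 stuck-at-1}.
Test 2 (in0=1, in1=1, in2=0, in3=1): fault-free g1=1, g2=0, g3=0, g4=0, g5=1, g6=1, g7=0 → Y1=0, Y2=0; observed Y1=0, Y2=0. Eliminates g4 stuck-at-1.
Test 3 (in0=0, in1=0, in2=1, in3=0): fault-free g1=1, g2=1, g3=1, g4=0, g5=0, g6=0, g7=0 → Y1=0, Y2=0; observed Y1=1, Y2=0. Eliminates g1 stuck-at-1.
Only g2 stuck-at-0 is consistent with every test.

g2 stuck-at-0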